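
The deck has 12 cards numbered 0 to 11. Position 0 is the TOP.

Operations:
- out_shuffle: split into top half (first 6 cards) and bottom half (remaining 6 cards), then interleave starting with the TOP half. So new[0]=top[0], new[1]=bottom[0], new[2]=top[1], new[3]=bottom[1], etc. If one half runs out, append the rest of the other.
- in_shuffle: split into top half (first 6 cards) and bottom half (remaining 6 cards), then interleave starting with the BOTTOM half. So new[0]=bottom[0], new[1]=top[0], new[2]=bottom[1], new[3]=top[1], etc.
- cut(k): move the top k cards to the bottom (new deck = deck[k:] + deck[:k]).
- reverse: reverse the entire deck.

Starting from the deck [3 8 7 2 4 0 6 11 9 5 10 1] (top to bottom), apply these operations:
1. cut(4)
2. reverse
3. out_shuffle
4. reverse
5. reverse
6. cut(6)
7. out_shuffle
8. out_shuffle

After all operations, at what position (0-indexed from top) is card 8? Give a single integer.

After op 1 (cut(4)): [4 0 6 11 9 5 10 1 3 8 7 2]
After op 2 (reverse): [2 7 8 3 1 10 5 9 11 6 0 4]
After op 3 (out_shuffle): [2 5 7 9 8 11 3 6 1 0 10 4]
After op 4 (reverse): [4 10 0 1 6 3 11 8 9 7 5 2]
After op 5 (reverse): [2 5 7 9 8 11 3 6 1 0 10 4]
After op 6 (cut(6)): [3 6 1 0 10 4 2 5 7 9 8 11]
After op 7 (out_shuffle): [3 2 6 5 1 7 0 9 10 8 4 11]
After op 8 (out_shuffle): [3 0 2 9 6 10 5 8 1 4 7 11]
Card 8 is at position 7.

Answer: 7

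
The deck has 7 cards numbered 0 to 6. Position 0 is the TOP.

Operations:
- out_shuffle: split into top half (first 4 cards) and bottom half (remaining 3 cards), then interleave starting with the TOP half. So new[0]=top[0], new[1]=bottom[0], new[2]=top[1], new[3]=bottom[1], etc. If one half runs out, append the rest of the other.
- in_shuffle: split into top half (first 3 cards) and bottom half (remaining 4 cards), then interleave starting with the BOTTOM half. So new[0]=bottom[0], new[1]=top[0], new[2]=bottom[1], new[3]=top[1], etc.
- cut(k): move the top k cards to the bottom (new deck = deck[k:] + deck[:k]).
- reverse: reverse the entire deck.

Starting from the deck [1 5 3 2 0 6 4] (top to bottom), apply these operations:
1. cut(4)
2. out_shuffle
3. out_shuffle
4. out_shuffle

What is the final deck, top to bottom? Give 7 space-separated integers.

After op 1 (cut(4)): [0 6 4 1 5 3 2]
After op 2 (out_shuffle): [0 5 6 3 4 2 1]
After op 3 (out_shuffle): [0 4 5 2 6 1 3]
After op 4 (out_shuffle): [0 6 4 1 5 3 2]

Answer: 0 6 4 1 5 3 2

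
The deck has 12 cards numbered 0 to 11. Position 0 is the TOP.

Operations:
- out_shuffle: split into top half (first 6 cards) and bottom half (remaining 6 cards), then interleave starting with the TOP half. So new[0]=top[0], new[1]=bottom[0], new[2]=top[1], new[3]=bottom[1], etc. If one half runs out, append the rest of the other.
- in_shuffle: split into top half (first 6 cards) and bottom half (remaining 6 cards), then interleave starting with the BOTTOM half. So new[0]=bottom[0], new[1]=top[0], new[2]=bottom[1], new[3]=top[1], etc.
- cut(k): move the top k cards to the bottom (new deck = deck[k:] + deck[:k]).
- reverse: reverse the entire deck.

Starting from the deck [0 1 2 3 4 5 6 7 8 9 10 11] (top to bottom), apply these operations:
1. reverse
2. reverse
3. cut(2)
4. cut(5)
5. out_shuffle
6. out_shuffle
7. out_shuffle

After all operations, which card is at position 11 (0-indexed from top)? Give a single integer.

After op 1 (reverse): [11 10 9 8 7 6 5 4 3 2 1 0]
After op 2 (reverse): [0 1 2 3 4 5 6 7 8 9 10 11]
After op 3 (cut(2)): [2 3 4 5 6 7 8 9 10 11 0 1]
After op 4 (cut(5)): [7 8 9 10 11 0 1 2 3 4 5 6]
After op 5 (out_shuffle): [7 1 8 2 9 3 10 4 11 5 0 6]
After op 6 (out_shuffle): [7 10 1 4 8 11 2 5 9 0 3 6]
After op 7 (out_shuffle): [7 2 10 5 1 9 4 0 8 3 11 6]
Position 11: card 6.

Answer: 6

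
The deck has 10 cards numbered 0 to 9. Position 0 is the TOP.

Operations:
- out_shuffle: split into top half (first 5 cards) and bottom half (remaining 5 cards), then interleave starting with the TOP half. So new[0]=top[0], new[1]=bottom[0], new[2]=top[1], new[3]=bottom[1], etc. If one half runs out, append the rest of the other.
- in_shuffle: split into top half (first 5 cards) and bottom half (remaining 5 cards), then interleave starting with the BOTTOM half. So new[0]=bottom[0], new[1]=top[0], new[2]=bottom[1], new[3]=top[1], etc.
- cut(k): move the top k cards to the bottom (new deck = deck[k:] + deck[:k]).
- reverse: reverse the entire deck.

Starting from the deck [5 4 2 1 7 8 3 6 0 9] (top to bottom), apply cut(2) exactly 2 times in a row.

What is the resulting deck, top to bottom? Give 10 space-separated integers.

After op 1 (cut(2)): [2 1 7 8 3 6 0 9 5 4]
After op 2 (cut(2)): [7 8 3 6 0 9 5 4 2 1]

Answer: 7 8 3 6 0 9 5 4 2 1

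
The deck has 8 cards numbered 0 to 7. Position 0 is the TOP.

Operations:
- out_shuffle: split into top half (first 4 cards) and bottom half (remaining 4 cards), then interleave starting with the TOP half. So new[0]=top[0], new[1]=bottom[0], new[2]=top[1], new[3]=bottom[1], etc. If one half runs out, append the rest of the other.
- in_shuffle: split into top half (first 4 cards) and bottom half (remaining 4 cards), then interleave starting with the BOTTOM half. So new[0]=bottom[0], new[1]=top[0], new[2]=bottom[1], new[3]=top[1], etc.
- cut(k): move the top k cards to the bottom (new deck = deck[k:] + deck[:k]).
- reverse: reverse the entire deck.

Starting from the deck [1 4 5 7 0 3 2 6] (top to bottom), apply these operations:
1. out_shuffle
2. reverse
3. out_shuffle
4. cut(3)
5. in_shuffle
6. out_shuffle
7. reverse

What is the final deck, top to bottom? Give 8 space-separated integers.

Answer: 5 2 7 6 0 4 3 1

Derivation:
After op 1 (out_shuffle): [1 0 4 3 5 2 7 6]
After op 2 (reverse): [6 7 2 5 3 4 0 1]
After op 3 (out_shuffle): [6 3 7 4 2 0 5 1]
After op 4 (cut(3)): [4 2 0 5 1 6 3 7]
After op 5 (in_shuffle): [1 4 6 2 3 0 7 5]
After op 6 (out_shuffle): [1 3 4 0 6 7 2 5]
After op 7 (reverse): [5 2 7 6 0 4 3 1]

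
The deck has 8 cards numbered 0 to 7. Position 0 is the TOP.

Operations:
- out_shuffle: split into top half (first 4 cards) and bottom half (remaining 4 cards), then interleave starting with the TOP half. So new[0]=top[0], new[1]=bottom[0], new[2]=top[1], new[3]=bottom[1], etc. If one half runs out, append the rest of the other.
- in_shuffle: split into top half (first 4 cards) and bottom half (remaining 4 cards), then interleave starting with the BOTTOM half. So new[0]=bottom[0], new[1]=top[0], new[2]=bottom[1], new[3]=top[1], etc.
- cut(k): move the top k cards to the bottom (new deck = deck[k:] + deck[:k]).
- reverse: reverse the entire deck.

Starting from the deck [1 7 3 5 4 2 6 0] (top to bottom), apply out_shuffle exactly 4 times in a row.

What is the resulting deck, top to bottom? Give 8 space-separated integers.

After op 1 (out_shuffle): [1 4 7 2 3 6 5 0]
After op 2 (out_shuffle): [1 3 4 6 7 5 2 0]
After op 3 (out_shuffle): [1 7 3 5 4 2 6 0]
After op 4 (out_shuffle): [1 4 7 2 3 6 5 0]

Answer: 1 4 7 2 3 6 5 0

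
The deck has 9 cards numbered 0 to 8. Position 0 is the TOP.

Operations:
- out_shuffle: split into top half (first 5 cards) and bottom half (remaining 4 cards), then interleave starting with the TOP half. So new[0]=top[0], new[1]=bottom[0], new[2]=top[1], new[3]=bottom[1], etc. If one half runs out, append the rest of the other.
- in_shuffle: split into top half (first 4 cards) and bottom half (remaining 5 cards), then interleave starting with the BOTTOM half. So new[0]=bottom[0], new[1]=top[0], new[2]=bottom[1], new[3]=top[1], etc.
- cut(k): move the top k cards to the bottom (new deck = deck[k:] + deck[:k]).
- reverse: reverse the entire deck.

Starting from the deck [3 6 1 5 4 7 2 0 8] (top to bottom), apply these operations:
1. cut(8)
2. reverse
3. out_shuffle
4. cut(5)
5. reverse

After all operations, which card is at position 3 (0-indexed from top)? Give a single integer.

Answer: 1

Derivation:
After op 1 (cut(8)): [8 3 6 1 5 4 7 2 0]
After op 2 (reverse): [0 2 7 4 5 1 6 3 8]
After op 3 (out_shuffle): [0 1 2 6 7 3 4 8 5]
After op 4 (cut(5)): [3 4 8 5 0 1 2 6 7]
After op 5 (reverse): [7 6 2 1 0 5 8 4 3]
Position 3: card 1.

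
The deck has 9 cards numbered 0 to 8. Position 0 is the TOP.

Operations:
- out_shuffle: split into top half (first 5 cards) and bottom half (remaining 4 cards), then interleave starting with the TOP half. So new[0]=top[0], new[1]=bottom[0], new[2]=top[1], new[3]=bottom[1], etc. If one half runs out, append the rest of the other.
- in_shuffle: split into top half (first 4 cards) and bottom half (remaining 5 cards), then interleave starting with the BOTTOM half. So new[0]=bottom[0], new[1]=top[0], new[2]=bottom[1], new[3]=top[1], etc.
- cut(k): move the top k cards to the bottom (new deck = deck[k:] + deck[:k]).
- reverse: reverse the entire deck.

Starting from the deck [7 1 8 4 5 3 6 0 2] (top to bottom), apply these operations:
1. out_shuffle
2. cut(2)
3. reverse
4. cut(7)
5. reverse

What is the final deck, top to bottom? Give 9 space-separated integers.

After op 1 (out_shuffle): [7 3 1 6 8 0 4 2 5]
After op 2 (cut(2)): [1 6 8 0 4 2 5 7 3]
After op 3 (reverse): [3 7 5 2 4 0 8 6 1]
After op 4 (cut(7)): [6 1 3 7 5 2 4 0 8]
After op 5 (reverse): [8 0 4 2 5 7 3 1 6]

Answer: 8 0 4 2 5 7 3 1 6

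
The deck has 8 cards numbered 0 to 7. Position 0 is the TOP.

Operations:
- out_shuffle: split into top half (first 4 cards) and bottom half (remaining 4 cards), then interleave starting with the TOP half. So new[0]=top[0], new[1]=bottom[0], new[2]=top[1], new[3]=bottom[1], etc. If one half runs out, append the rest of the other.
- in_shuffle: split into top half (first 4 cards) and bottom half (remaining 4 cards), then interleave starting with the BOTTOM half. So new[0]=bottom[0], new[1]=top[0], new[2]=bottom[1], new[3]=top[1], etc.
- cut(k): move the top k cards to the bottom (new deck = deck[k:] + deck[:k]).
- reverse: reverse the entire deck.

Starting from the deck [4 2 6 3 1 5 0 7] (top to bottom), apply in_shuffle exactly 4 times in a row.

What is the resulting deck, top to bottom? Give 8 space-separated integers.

After op 1 (in_shuffle): [1 4 5 2 0 6 7 3]
After op 2 (in_shuffle): [0 1 6 4 7 5 3 2]
After op 3 (in_shuffle): [7 0 5 1 3 6 2 4]
After op 4 (in_shuffle): [3 7 6 0 2 5 4 1]

Answer: 3 7 6 0 2 5 4 1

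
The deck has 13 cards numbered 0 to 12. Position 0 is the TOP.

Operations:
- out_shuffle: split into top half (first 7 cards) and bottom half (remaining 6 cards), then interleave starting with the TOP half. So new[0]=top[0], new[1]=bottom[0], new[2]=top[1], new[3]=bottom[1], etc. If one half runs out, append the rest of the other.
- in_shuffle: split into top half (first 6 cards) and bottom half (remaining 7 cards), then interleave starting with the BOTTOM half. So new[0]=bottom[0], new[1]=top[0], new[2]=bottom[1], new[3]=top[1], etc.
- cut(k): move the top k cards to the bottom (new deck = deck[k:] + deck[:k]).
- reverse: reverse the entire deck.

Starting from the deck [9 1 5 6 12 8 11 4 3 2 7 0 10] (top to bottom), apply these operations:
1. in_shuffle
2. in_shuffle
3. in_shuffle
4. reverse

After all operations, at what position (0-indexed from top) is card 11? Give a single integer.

After op 1 (in_shuffle): [11 9 4 1 3 5 2 6 7 12 0 8 10]
After op 2 (in_shuffle): [2 11 6 9 7 4 12 1 0 3 8 5 10]
After op 3 (in_shuffle): [12 2 1 11 0 6 3 9 8 7 5 4 10]
After op 4 (reverse): [10 4 5 7 8 9 3 6 0 11 1 2 12]
Card 11 is at position 9.

Answer: 9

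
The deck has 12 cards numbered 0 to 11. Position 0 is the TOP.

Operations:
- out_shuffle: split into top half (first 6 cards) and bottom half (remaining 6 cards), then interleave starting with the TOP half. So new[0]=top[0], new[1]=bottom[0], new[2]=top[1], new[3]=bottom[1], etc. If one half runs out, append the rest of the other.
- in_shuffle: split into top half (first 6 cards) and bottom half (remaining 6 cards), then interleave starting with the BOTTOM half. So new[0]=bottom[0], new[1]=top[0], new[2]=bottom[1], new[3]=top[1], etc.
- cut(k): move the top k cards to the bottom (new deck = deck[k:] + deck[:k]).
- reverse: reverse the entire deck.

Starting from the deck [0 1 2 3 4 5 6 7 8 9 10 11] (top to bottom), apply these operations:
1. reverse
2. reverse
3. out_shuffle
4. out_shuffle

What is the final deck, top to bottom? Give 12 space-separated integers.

After op 1 (reverse): [11 10 9 8 7 6 5 4 3 2 1 0]
After op 2 (reverse): [0 1 2 3 4 5 6 7 8 9 10 11]
After op 3 (out_shuffle): [0 6 1 7 2 8 3 9 4 10 5 11]
After op 4 (out_shuffle): [0 3 6 9 1 4 7 10 2 5 8 11]

Answer: 0 3 6 9 1 4 7 10 2 5 8 11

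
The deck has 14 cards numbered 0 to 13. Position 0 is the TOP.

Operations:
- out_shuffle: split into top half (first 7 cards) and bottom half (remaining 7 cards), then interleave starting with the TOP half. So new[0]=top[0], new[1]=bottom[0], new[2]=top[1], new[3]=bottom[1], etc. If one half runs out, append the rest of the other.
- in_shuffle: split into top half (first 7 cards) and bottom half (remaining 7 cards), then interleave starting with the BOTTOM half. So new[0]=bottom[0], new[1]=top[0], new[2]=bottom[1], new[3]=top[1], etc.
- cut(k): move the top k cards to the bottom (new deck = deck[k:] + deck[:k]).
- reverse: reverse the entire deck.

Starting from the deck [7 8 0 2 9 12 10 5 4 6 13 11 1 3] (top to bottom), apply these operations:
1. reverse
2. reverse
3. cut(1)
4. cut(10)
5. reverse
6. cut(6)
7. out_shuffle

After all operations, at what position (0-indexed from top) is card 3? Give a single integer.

After op 1 (reverse): [3 1 11 13 6 4 5 10 12 9 2 0 8 7]
After op 2 (reverse): [7 8 0 2 9 12 10 5 4 6 13 11 1 3]
After op 3 (cut(1)): [8 0 2 9 12 10 5 4 6 13 11 1 3 7]
After op 4 (cut(10)): [11 1 3 7 8 0 2 9 12 10 5 4 6 13]
After op 5 (reverse): [13 6 4 5 10 12 9 2 0 8 7 3 1 11]
After op 6 (cut(6)): [9 2 0 8 7 3 1 11 13 6 4 5 10 12]
After op 7 (out_shuffle): [9 11 2 13 0 6 8 4 7 5 3 10 1 12]
Card 3 is at position 10.

Answer: 10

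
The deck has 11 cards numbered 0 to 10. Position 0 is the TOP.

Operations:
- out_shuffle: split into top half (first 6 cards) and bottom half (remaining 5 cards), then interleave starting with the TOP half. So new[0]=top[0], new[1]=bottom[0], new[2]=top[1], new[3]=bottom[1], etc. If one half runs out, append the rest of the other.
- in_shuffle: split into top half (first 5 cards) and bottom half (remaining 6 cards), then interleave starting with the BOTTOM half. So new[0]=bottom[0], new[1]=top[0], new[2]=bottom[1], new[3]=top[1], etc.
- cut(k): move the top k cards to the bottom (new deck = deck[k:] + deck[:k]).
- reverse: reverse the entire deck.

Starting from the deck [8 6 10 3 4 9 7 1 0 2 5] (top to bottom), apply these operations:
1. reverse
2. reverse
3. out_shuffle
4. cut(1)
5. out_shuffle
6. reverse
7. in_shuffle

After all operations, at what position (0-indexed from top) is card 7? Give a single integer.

After op 1 (reverse): [5 2 0 1 7 9 4 3 10 6 8]
After op 2 (reverse): [8 6 10 3 4 9 7 1 0 2 5]
After op 3 (out_shuffle): [8 7 6 1 10 0 3 2 4 5 9]
After op 4 (cut(1)): [7 6 1 10 0 3 2 4 5 9 8]
After op 5 (out_shuffle): [7 2 6 4 1 5 10 9 0 8 3]
After op 6 (reverse): [3 8 0 9 10 5 1 4 6 2 7]
After op 7 (in_shuffle): [5 3 1 8 4 0 6 9 2 10 7]
Card 7 is at position 10.

Answer: 10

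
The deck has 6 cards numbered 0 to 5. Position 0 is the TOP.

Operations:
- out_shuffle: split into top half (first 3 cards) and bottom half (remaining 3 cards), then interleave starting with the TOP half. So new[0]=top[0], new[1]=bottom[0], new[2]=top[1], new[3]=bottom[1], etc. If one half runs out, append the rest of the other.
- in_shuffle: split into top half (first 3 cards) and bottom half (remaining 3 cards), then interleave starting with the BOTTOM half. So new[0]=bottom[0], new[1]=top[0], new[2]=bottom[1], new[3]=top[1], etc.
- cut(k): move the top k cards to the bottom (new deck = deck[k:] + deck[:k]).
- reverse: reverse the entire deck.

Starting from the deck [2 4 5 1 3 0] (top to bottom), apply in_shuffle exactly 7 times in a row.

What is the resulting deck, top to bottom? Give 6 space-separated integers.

After op 1 (in_shuffle): [1 2 3 4 0 5]
After op 2 (in_shuffle): [4 1 0 2 5 3]
After op 3 (in_shuffle): [2 4 5 1 3 0]
After op 4 (in_shuffle): [1 2 3 4 0 5]
After op 5 (in_shuffle): [4 1 0 2 5 3]
After op 6 (in_shuffle): [2 4 5 1 3 0]
After op 7 (in_shuffle): [1 2 3 4 0 5]

Answer: 1 2 3 4 0 5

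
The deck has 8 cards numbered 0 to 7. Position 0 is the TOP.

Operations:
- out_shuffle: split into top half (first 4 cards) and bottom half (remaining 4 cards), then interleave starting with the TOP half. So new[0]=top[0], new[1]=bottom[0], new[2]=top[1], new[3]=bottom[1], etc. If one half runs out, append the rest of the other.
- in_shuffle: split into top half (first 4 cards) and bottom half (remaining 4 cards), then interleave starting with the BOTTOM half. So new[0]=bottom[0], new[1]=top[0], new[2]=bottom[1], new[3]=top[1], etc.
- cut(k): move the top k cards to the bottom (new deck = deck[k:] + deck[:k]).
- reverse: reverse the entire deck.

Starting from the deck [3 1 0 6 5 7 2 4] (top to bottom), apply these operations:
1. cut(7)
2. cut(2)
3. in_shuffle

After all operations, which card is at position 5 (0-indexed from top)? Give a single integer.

After op 1 (cut(7)): [4 3 1 0 6 5 7 2]
After op 2 (cut(2)): [1 0 6 5 7 2 4 3]
After op 3 (in_shuffle): [7 1 2 0 4 6 3 5]
Position 5: card 6.

Answer: 6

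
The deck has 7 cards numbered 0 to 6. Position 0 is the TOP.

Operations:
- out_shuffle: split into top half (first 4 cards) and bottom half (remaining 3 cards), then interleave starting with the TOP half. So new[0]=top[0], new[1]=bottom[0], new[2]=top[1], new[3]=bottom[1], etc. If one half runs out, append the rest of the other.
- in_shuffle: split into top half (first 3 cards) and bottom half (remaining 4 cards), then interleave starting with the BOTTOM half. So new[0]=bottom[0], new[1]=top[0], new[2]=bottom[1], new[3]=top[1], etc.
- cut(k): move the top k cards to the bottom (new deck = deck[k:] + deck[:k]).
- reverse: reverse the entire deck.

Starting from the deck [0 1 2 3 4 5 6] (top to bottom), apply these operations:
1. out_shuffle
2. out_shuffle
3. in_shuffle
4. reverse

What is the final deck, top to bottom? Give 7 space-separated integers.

After op 1 (out_shuffle): [0 4 1 5 2 6 3]
After op 2 (out_shuffle): [0 2 4 6 1 3 5]
After op 3 (in_shuffle): [6 0 1 2 3 4 5]
After op 4 (reverse): [5 4 3 2 1 0 6]

Answer: 5 4 3 2 1 0 6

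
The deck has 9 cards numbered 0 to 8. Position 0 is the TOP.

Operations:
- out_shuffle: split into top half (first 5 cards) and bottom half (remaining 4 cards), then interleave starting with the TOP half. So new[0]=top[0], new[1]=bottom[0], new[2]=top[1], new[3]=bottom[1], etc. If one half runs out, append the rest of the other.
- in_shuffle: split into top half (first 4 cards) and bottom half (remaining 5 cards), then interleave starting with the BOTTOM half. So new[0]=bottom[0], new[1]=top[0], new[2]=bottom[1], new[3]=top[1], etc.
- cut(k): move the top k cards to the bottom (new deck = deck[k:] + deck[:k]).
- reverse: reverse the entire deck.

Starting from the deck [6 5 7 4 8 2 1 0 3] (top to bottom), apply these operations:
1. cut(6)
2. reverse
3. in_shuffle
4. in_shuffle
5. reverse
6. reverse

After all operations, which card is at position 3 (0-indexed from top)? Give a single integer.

Answer: 2

Derivation:
After op 1 (cut(6)): [1 0 3 6 5 7 4 8 2]
After op 2 (reverse): [2 8 4 7 5 6 3 0 1]
After op 3 (in_shuffle): [5 2 6 8 3 4 0 7 1]
After op 4 (in_shuffle): [3 5 4 2 0 6 7 8 1]
After op 5 (reverse): [1 8 7 6 0 2 4 5 3]
After op 6 (reverse): [3 5 4 2 0 6 7 8 1]
Position 3: card 2.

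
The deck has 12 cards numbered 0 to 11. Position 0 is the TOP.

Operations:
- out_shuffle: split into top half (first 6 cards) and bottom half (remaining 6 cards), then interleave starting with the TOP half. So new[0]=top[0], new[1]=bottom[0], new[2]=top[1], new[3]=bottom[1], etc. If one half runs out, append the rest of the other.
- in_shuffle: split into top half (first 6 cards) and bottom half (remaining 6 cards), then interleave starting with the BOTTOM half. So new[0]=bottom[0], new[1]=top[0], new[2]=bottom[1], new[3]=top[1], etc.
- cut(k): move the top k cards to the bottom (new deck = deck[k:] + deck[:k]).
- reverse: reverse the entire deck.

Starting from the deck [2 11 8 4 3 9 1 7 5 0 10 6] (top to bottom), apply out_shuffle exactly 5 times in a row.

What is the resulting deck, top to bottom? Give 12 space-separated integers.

After op 1 (out_shuffle): [2 1 11 7 8 5 4 0 3 10 9 6]
After op 2 (out_shuffle): [2 4 1 0 11 3 7 10 8 9 5 6]
After op 3 (out_shuffle): [2 7 4 10 1 8 0 9 11 5 3 6]
After op 4 (out_shuffle): [2 0 7 9 4 11 10 5 1 3 8 6]
After op 5 (out_shuffle): [2 10 0 5 7 1 9 3 4 8 11 6]

Answer: 2 10 0 5 7 1 9 3 4 8 11 6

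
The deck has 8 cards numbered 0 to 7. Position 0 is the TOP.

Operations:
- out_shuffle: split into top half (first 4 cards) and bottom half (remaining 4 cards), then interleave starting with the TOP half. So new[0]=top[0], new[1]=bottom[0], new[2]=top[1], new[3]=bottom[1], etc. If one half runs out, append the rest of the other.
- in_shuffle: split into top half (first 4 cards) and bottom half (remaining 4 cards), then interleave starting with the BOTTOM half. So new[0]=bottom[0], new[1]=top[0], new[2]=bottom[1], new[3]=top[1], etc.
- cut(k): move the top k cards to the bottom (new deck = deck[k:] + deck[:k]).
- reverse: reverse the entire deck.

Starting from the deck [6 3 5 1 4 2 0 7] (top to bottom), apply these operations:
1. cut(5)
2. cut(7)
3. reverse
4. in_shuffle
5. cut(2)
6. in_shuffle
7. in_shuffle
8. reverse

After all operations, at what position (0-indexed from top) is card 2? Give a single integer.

After op 1 (cut(5)): [2 0 7 6 3 5 1 4]
After op 2 (cut(7)): [4 2 0 7 6 3 5 1]
After op 3 (reverse): [1 5 3 6 7 0 2 4]
After op 4 (in_shuffle): [7 1 0 5 2 3 4 6]
After op 5 (cut(2)): [0 5 2 3 4 6 7 1]
After op 6 (in_shuffle): [4 0 6 5 7 2 1 3]
After op 7 (in_shuffle): [7 4 2 0 1 6 3 5]
After op 8 (reverse): [5 3 6 1 0 2 4 7]
Card 2 is at position 5.

Answer: 5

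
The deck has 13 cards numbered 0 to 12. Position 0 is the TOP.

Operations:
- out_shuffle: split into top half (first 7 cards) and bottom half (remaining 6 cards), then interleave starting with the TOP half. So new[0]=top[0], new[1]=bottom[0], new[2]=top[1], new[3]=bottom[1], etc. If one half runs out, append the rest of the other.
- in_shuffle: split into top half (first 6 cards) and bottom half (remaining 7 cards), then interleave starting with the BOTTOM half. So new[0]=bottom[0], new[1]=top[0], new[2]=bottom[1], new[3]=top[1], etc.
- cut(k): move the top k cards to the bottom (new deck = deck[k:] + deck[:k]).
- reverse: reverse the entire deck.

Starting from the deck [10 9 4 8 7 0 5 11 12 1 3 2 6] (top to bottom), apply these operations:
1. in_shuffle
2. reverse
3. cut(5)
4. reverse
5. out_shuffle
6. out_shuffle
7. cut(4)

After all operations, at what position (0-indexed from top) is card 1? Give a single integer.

Answer: 1

Derivation:
After op 1 (in_shuffle): [5 10 11 9 12 4 1 8 3 7 2 0 6]
After op 2 (reverse): [6 0 2 7 3 8 1 4 12 9 11 10 5]
After op 3 (cut(5)): [8 1 4 12 9 11 10 5 6 0 2 7 3]
After op 4 (reverse): [3 7 2 0 6 5 10 11 9 12 4 1 8]
After op 5 (out_shuffle): [3 11 7 9 2 12 0 4 6 1 5 8 10]
After op 6 (out_shuffle): [3 4 11 6 7 1 9 5 2 8 12 10 0]
After op 7 (cut(4)): [7 1 9 5 2 8 12 10 0 3 4 11 6]
Card 1 is at position 1.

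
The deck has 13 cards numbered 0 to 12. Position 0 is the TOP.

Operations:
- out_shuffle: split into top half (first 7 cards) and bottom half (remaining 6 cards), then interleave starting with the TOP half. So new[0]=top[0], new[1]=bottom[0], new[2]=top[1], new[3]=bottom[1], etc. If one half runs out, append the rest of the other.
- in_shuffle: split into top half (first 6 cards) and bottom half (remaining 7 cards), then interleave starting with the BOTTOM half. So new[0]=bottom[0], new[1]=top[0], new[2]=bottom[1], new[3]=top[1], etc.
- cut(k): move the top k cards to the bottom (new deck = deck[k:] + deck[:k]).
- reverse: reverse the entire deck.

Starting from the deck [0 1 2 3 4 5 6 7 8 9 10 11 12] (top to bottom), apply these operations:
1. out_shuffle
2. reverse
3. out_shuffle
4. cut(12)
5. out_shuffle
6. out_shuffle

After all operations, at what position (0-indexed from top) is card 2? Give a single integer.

Answer: 3

Derivation:
After op 1 (out_shuffle): [0 7 1 8 2 9 3 10 4 11 5 12 6]
After op 2 (reverse): [6 12 5 11 4 10 3 9 2 8 1 7 0]
After op 3 (out_shuffle): [6 9 12 2 5 8 11 1 4 7 10 0 3]
After op 4 (cut(12)): [3 6 9 12 2 5 8 11 1 4 7 10 0]
After op 5 (out_shuffle): [3 11 6 1 9 4 12 7 2 10 5 0 8]
After op 6 (out_shuffle): [3 7 11 2 6 10 1 5 9 0 4 8 12]
Card 2 is at position 3.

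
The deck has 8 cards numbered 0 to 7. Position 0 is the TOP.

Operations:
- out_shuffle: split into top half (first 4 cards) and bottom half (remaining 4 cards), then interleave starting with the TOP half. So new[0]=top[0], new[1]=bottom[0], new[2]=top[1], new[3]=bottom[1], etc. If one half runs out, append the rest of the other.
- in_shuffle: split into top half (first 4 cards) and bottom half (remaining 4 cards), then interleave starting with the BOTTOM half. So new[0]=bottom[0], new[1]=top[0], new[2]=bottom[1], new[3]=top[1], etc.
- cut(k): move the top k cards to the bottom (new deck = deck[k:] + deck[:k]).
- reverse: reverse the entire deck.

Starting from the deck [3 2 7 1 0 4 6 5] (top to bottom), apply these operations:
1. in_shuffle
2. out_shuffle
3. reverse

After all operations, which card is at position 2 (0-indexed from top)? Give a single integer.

Answer: 5

Derivation:
After op 1 (in_shuffle): [0 3 4 2 6 7 5 1]
After op 2 (out_shuffle): [0 6 3 7 4 5 2 1]
After op 3 (reverse): [1 2 5 4 7 3 6 0]
Position 2: card 5.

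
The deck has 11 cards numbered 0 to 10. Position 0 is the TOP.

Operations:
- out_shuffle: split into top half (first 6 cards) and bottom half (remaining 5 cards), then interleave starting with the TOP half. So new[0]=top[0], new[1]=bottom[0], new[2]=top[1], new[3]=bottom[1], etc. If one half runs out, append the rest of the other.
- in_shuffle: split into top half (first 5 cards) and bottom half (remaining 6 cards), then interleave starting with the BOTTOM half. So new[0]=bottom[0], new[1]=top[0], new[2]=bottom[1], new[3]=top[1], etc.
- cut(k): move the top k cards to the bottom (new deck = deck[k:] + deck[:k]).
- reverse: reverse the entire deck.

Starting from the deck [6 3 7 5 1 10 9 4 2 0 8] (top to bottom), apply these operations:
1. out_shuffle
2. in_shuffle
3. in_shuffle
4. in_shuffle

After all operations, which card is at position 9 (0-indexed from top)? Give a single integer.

After op 1 (out_shuffle): [6 9 3 4 7 2 5 0 1 8 10]
After op 2 (in_shuffle): [2 6 5 9 0 3 1 4 8 7 10]
After op 3 (in_shuffle): [3 2 1 6 4 5 8 9 7 0 10]
After op 4 (in_shuffle): [5 3 8 2 9 1 7 6 0 4 10]
Position 9: card 4.

Answer: 4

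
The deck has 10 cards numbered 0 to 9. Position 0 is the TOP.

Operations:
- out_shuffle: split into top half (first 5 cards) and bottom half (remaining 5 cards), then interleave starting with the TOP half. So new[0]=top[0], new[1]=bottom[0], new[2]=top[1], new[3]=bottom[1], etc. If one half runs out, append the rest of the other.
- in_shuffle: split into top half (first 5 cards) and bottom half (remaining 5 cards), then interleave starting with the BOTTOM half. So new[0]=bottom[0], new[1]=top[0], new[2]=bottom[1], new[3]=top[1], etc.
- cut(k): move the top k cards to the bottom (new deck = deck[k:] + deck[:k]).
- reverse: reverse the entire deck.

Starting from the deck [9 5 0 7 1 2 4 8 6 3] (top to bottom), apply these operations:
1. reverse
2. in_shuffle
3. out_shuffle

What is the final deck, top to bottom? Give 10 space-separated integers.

After op 1 (reverse): [3 6 8 4 2 1 7 0 5 9]
After op 2 (in_shuffle): [1 3 7 6 0 8 5 4 9 2]
After op 3 (out_shuffle): [1 8 3 5 7 4 6 9 0 2]

Answer: 1 8 3 5 7 4 6 9 0 2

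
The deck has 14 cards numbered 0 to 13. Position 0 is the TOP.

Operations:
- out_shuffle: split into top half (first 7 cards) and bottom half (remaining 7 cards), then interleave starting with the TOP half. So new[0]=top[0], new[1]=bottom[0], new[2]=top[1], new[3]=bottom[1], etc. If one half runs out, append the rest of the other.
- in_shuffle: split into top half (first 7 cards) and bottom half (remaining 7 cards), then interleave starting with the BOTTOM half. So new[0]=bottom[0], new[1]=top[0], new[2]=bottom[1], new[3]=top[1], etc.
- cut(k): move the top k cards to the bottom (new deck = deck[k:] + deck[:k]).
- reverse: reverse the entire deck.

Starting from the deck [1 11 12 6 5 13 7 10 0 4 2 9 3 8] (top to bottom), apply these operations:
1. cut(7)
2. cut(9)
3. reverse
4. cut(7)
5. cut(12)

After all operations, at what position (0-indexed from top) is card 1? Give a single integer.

Answer: 10

Derivation:
After op 1 (cut(7)): [10 0 4 2 9 3 8 1 11 12 6 5 13 7]
After op 2 (cut(9)): [12 6 5 13 7 10 0 4 2 9 3 8 1 11]
After op 3 (reverse): [11 1 8 3 9 2 4 0 10 7 13 5 6 12]
After op 4 (cut(7)): [0 10 7 13 5 6 12 11 1 8 3 9 2 4]
After op 5 (cut(12)): [2 4 0 10 7 13 5 6 12 11 1 8 3 9]
Card 1 is at position 10.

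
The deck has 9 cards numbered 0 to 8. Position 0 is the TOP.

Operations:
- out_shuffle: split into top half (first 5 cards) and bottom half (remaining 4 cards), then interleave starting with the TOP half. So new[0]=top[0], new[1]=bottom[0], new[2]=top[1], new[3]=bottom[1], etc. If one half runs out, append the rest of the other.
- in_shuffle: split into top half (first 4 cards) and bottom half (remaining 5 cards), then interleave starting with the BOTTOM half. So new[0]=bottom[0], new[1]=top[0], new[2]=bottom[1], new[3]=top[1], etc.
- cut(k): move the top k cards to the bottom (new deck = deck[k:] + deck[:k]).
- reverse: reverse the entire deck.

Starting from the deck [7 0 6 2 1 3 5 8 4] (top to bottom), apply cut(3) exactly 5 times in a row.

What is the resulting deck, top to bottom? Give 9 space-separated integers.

Answer: 5 8 4 7 0 6 2 1 3

Derivation:
After op 1 (cut(3)): [2 1 3 5 8 4 7 0 6]
After op 2 (cut(3)): [5 8 4 7 0 6 2 1 3]
After op 3 (cut(3)): [7 0 6 2 1 3 5 8 4]
After op 4 (cut(3)): [2 1 3 5 8 4 7 0 6]
After op 5 (cut(3)): [5 8 4 7 0 6 2 1 3]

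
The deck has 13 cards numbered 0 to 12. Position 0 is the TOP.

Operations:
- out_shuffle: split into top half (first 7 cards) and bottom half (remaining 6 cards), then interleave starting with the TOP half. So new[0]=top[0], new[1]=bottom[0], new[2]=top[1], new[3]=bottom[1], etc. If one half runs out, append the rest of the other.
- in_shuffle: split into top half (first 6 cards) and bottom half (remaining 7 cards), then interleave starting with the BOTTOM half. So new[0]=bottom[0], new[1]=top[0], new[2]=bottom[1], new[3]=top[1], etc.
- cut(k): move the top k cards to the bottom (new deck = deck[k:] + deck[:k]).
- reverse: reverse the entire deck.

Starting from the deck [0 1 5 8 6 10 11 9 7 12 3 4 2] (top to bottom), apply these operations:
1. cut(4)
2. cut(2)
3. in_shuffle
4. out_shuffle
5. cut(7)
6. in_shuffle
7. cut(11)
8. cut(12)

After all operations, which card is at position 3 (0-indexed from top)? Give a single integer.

After op 1 (cut(4)): [6 10 11 9 7 12 3 4 2 0 1 5 8]
After op 2 (cut(2)): [11 9 7 12 3 4 2 0 1 5 8 6 10]
After op 3 (in_shuffle): [2 11 0 9 1 7 5 12 8 3 6 4 10]
After op 4 (out_shuffle): [2 12 11 8 0 3 9 6 1 4 7 10 5]
After op 5 (cut(7)): [6 1 4 7 10 5 2 12 11 8 0 3 9]
After op 6 (in_shuffle): [2 6 12 1 11 4 8 7 0 10 3 5 9]
After op 7 (cut(11)): [5 9 2 6 12 1 11 4 8 7 0 10 3]
After op 8 (cut(12)): [3 5 9 2 6 12 1 11 4 8 7 0 10]
Position 3: card 2.

Answer: 2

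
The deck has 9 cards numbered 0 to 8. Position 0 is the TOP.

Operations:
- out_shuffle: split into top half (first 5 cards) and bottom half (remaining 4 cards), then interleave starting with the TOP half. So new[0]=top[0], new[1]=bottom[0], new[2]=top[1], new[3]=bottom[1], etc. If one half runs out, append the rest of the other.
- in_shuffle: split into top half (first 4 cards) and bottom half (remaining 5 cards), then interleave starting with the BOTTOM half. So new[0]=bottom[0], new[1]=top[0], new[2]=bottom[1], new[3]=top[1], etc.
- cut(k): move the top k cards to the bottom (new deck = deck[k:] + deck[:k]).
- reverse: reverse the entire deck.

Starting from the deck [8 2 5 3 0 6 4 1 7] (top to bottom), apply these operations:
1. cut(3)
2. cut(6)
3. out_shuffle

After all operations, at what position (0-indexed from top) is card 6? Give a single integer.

Answer: 1

Derivation:
After op 1 (cut(3)): [3 0 6 4 1 7 8 2 5]
After op 2 (cut(6)): [8 2 5 3 0 6 4 1 7]
After op 3 (out_shuffle): [8 6 2 4 5 1 3 7 0]
Card 6 is at position 1.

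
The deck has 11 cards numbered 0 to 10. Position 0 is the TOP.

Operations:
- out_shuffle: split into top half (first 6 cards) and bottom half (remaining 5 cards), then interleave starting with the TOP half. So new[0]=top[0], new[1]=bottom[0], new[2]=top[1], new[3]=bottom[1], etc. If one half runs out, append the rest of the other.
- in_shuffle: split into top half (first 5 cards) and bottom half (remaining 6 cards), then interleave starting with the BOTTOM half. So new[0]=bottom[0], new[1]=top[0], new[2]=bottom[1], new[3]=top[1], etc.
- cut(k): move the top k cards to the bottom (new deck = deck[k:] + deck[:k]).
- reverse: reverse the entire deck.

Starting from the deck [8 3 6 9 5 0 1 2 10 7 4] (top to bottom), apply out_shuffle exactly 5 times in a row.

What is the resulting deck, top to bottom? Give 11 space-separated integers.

After op 1 (out_shuffle): [8 1 3 2 6 10 9 7 5 4 0]
After op 2 (out_shuffle): [8 9 1 7 3 5 2 4 6 0 10]
After op 3 (out_shuffle): [8 2 9 4 1 6 7 0 3 10 5]
After op 4 (out_shuffle): [8 7 2 0 9 3 4 10 1 5 6]
After op 5 (out_shuffle): [8 4 7 10 2 1 0 5 9 6 3]

Answer: 8 4 7 10 2 1 0 5 9 6 3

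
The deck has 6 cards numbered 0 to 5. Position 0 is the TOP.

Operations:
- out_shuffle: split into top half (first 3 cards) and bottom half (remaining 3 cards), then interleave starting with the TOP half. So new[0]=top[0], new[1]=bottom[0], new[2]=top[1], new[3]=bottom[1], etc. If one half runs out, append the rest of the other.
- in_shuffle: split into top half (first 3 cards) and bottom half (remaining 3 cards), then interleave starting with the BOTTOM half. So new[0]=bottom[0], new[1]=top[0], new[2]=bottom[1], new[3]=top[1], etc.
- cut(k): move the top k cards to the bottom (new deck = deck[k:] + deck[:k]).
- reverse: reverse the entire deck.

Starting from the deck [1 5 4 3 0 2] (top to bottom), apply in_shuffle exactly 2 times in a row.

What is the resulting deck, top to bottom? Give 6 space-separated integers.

After op 1 (in_shuffle): [3 1 0 5 2 4]
After op 2 (in_shuffle): [5 3 2 1 4 0]

Answer: 5 3 2 1 4 0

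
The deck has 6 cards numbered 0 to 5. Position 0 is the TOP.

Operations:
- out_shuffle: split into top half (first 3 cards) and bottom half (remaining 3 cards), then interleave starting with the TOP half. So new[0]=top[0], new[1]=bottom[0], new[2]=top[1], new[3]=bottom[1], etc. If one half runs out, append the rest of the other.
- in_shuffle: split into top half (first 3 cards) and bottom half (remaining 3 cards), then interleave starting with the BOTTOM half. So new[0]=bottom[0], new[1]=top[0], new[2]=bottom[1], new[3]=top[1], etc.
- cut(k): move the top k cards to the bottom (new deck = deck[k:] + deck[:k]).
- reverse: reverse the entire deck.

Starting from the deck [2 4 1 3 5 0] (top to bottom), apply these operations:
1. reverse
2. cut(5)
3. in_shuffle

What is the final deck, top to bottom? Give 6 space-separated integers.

Answer: 3 2 1 0 4 5

Derivation:
After op 1 (reverse): [0 5 3 1 4 2]
After op 2 (cut(5)): [2 0 5 3 1 4]
After op 3 (in_shuffle): [3 2 1 0 4 5]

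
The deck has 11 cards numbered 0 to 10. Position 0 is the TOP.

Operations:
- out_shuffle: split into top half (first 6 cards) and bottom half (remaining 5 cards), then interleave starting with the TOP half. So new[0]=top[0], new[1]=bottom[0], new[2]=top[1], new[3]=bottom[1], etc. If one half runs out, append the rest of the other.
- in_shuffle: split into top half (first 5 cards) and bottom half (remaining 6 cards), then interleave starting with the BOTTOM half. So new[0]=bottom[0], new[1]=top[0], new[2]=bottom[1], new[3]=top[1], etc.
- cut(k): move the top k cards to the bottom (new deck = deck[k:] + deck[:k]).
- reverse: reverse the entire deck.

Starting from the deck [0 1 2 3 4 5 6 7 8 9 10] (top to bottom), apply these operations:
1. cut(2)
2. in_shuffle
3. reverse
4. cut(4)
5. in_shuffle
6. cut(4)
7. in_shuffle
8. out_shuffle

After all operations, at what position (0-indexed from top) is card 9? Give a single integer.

Answer: 6

Derivation:
After op 1 (cut(2)): [2 3 4 5 6 7 8 9 10 0 1]
After op 2 (in_shuffle): [7 2 8 3 9 4 10 5 0 6 1]
After op 3 (reverse): [1 6 0 5 10 4 9 3 8 2 7]
After op 4 (cut(4)): [10 4 9 3 8 2 7 1 6 0 5]
After op 5 (in_shuffle): [2 10 7 4 1 9 6 3 0 8 5]
After op 6 (cut(4)): [1 9 6 3 0 8 5 2 10 7 4]
After op 7 (in_shuffle): [8 1 5 9 2 6 10 3 7 0 4]
After op 8 (out_shuffle): [8 10 1 3 5 7 9 0 2 4 6]
Card 9 is at position 6.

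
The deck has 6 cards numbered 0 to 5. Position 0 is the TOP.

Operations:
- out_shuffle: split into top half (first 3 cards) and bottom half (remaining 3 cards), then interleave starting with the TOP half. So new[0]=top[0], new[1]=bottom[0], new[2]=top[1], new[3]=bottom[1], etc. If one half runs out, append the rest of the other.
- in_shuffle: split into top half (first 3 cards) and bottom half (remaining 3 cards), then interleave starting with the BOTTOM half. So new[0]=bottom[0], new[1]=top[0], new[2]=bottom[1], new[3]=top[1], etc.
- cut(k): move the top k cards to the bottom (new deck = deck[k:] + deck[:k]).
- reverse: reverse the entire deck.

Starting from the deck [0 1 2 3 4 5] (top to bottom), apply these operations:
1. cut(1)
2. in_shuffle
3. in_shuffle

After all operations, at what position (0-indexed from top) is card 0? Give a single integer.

After op 1 (cut(1)): [1 2 3 4 5 0]
After op 2 (in_shuffle): [4 1 5 2 0 3]
After op 3 (in_shuffle): [2 4 0 1 3 5]
Card 0 is at position 2.

Answer: 2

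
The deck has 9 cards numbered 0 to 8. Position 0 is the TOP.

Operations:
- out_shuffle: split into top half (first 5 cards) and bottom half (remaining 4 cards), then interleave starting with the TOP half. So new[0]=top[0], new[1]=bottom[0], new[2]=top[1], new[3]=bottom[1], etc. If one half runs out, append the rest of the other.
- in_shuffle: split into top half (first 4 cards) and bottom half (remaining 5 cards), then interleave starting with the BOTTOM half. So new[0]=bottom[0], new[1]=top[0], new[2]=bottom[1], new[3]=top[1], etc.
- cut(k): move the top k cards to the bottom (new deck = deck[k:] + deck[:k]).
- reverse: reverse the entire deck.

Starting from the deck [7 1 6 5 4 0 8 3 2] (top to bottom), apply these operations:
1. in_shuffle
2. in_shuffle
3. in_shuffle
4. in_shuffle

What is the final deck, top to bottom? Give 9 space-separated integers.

Answer: 5 3 6 8 1 0 7 4 2

Derivation:
After op 1 (in_shuffle): [4 7 0 1 8 6 3 5 2]
After op 2 (in_shuffle): [8 4 6 7 3 0 5 1 2]
After op 3 (in_shuffle): [3 8 0 4 5 6 1 7 2]
After op 4 (in_shuffle): [5 3 6 8 1 0 7 4 2]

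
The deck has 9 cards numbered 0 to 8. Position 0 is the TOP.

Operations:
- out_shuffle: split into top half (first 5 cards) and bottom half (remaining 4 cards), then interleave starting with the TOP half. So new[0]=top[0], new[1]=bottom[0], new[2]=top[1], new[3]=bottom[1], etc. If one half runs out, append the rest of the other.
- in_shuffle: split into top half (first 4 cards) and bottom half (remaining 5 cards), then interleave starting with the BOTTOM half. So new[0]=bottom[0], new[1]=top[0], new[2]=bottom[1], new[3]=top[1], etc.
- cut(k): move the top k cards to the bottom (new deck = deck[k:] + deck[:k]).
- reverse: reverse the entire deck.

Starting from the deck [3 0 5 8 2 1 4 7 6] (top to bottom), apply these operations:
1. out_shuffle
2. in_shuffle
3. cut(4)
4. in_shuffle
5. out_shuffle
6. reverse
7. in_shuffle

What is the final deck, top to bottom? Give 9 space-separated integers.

After op 1 (out_shuffle): [3 1 0 4 5 7 8 6 2]
After op 2 (in_shuffle): [5 3 7 1 8 0 6 4 2]
After op 3 (cut(4)): [8 0 6 4 2 5 3 7 1]
After op 4 (in_shuffle): [2 8 5 0 3 6 7 4 1]
After op 5 (out_shuffle): [2 6 8 7 5 4 0 1 3]
After op 6 (reverse): [3 1 0 4 5 7 8 6 2]
After op 7 (in_shuffle): [5 3 7 1 8 0 6 4 2]

Answer: 5 3 7 1 8 0 6 4 2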